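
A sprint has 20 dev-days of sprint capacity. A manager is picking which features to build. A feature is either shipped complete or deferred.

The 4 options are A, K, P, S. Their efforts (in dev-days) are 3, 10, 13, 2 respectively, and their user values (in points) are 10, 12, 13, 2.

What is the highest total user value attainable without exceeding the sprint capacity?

Allowing fractional choices, the relaxed optimum would be about 29.0, but features are indivisible.
A + P: effort 3 + 13 = 16 ≤ 20, user value 10 + 13 = 23.
A + P + S: effort 3 + 13 + 2 = 18 ≤ 20, user value 10 + 13 + 2 = 25.
A + K + S: effort 3 + 10 + 2 = 15 ≤ 20, user value 10 + 12 + 2 = 24.
Best is A, P, and S with total user value 25.

25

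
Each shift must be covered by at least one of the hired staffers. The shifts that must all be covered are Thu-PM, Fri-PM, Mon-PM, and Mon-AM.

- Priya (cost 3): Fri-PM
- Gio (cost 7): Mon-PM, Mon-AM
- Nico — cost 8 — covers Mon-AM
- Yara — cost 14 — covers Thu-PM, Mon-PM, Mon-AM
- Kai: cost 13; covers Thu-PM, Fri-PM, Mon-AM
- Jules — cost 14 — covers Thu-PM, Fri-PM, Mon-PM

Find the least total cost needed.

The greedy cost-per-new-shift heuristic would pick Priya, Gio, and Kai for 23, but a cheaper cover exists.
Choose Priya and Yara: together they cover Thu-PM, Fri-PM, Mon-PM, Mon-AM — every shift.
Total cost: 3 + 14 = 17.
No cover costs less than 17.

17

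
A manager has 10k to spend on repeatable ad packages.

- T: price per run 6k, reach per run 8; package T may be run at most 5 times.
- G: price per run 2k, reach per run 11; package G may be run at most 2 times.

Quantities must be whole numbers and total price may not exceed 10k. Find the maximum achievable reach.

30

G has the best ratio (11/2); taking only G gives at most 2×11 = 22 (stopped by the supply cap of 2).
Mixing does better — 1×T and 2×G: price 10 ≤ 10, reach 1·8 + 2·11 = 30.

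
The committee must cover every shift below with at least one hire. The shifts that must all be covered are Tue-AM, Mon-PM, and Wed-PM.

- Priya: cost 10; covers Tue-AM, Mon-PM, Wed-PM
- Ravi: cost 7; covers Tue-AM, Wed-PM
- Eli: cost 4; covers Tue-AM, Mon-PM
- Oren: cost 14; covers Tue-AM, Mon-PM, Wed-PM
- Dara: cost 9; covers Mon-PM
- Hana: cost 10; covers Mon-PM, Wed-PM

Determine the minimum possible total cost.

The greedy cost-per-new-shift heuristic would pick Eli and Ravi for 11, but a cheaper cover exists.
Priya alone covers Tue-AM, Mon-PM, Wed-PM — every shift.
Total cost: 10.
No cover costs less than 10.

10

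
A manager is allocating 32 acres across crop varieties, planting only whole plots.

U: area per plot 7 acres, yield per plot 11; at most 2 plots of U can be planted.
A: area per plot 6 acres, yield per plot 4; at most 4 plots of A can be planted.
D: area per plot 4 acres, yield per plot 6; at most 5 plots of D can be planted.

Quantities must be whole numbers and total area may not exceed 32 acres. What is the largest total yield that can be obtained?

46

Take 2×U and 4×D: area 30 ≤ 32, yield 2·11 + 4·6 = 46.
U has the best ratio (11/7) and is taken to its limit of 2; remaining capacity is filled optimally with the others.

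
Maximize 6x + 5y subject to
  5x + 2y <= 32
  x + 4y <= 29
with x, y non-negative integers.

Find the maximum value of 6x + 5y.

(x,y)=(4,6): 5·4+2·6=32≤32, 1·4+4·6=28≤29, objective 54.
(x,y)=(4,5): 5·4+2·5=30≤32, 1·4+4·5=24≤29, objective 49.
(x,y)=(3,6): 5·3+2·6=27≤32, 1·3+4·6=27≤29, objective 48.
The best lattice point is (4,6), giving 54.

54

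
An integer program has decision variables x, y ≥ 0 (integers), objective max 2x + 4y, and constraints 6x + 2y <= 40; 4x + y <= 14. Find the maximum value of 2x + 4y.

56

(x,y)=(0,14): 6·0+2·14=28≤40, 4·0+1·14=14≤14, objective 56.
(x,y)=(0,13): 6·0+2·13=26≤40, 4·0+1·13=13≤14, objective 52.
Maximum is 56 at (x,y)=(0,14).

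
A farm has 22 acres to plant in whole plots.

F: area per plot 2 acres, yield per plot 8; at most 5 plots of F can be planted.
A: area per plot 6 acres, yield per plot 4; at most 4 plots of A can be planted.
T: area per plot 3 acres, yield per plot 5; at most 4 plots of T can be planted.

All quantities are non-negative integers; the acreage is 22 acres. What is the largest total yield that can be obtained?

5×F and 4×T: area 22 ≤ 22, yield 5·8 + 4·5 = 60.
5×F and 3×T: area 19 ≤ 22, yield 5·8 + 3·5 = 55.
Best is 60.

60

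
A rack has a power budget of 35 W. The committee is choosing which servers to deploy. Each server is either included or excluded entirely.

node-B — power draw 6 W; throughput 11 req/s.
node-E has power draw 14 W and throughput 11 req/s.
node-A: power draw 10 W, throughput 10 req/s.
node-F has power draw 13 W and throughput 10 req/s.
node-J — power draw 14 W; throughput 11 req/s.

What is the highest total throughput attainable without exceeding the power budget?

node-B + node-E + node-J: power draw 6 + 14 + 14 = 34 ≤ 35, throughput 11 + 11 + 11 = 33.
node-B + node-E + node-A: power draw 6 + 14 + 10 = 30 ≤ 35, throughput 11 + 11 + 10 = 32.
Best is node-B, node-E, and node-J with total throughput 33.

33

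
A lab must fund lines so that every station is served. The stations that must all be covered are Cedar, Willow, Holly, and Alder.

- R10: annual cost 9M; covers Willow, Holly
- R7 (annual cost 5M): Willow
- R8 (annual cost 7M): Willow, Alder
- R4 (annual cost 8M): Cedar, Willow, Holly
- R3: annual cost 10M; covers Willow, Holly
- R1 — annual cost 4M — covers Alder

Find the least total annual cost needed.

12

This is an integer covering problem.
Choose R4 and R1: together they cover Cedar, Willow, Holly, Alder — every station.
Total annual cost: 8 + 4 = 12.
No cover costs less than 12.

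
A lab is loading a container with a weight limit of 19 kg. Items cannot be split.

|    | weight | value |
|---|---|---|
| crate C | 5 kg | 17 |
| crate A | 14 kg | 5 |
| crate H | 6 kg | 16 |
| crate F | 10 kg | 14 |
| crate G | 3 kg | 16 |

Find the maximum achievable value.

49

Allowing fractional choices, the relaxed optimum would be about 56.0, but items are indivisible.
crate C + crate F + crate G: weight 5 + 10 + 3 = 18 ≤ 19, value 17 + 14 + 16 = 47.
crate C + crate H + crate G: weight 5 + 6 + 3 = 14 ≤ 19, value 17 + 16 + 16 = 49.
crate H + crate F + crate G: weight 6 + 10 + 3 = 19 ≤ 19, value 16 + 14 + 16 = 46.
Best is crate C, crate H, and crate G with total value 49.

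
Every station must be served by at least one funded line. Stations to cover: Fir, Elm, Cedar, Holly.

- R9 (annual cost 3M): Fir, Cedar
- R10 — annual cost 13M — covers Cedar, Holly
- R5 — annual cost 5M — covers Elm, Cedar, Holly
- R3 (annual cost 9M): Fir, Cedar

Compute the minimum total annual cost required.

8

Choose R9 and R5: together they cover Fir, Elm, Cedar, Holly — every station.
Total annual cost: 3 + 5 = 8.
No cover costs less than 8.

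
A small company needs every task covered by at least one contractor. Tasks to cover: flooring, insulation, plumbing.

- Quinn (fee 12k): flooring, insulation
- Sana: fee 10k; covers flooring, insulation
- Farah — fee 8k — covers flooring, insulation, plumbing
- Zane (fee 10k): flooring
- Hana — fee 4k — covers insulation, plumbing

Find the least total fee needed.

8

The greedy cost-per-new-task heuristic would pick Hana and Farah for 12, but a cheaper cover exists.
Farah alone covers flooring, insulation, plumbing — every task.
Total fee: 8.
No cover costs less than 8.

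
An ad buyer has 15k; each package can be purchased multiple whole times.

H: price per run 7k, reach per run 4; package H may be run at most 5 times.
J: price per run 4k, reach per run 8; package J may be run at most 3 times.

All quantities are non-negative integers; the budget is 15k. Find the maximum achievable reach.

24

This is a bounded integer knapsack.
J has the best ratio (8/4); taking only J gives at most 3×8 = 24 (stopped by the price limit).
Optimal: 3×J: price 12 ≤ 15, reach 3·8 = 24.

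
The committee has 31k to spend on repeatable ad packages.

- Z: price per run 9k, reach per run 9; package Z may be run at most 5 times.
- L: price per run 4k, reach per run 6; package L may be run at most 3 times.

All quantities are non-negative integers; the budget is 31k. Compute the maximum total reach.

36

L has the best ratio (6/4); taking only L gives at most 3×6 = 18 (stopped by the supply cap of 3).
Mixing does better — 2×Z and 3×L: price 30 ≤ 31, reach 2·9 + 3·6 = 36.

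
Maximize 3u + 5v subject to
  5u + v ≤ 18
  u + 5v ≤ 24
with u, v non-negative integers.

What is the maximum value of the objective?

26

Relaxing integrality, the LP optimum is 29.50 at (u,v) = (2.75, 4.25), which is not an integer point.
(u,v)=(2,4): 5·2+1·4=14≤18, 1·2+5·4=22≤24, objective 26.
(u,v)=(3,3): 5·3+1·3=18≤18, 1·3+5·3=18≤24, objective 24.
No feasible integer point exceeds 26.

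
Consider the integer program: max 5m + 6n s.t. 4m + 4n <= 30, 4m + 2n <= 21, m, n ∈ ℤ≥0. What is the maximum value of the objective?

(m,n)=(0,7): 4·0+4·7=28≤30, 4·0+2·7=14≤21, objective 42.
(m,n)=(1,6): 4·1+4·6=28≤30, 4·1+2·6=16≤21, objective 41.
(m,n)=(0,6): 4·0+4·6=24≤30, 4·0+2·6=12≤21, objective 36.
Maximum is 42 at (m,n)=(0,7).

42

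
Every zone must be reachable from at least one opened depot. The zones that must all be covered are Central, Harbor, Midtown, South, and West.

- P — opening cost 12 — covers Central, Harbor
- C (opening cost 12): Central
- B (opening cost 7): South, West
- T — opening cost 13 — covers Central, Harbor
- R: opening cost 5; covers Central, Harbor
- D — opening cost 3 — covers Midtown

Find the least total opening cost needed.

15

Choose B, R, and D: together they cover Central, Harbor, Midtown, South, West — every zone.
Total opening cost: 7 + 5 + 3 = 15.
No cover costs less than 15.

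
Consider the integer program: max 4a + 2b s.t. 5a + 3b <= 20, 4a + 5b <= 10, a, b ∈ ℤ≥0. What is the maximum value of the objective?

8

(a,b)=(2,0) is feasible, giving 8.
(a,b)=(1,1) is feasible, giving 6.
(a,b)=(1,0) is feasible, giving 4.
The best lattice point is (2,0), giving 8.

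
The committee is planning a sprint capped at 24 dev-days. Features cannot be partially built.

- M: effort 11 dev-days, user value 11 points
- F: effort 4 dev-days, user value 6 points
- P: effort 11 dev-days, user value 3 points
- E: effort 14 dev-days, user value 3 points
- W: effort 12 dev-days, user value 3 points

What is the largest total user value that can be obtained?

17

Allowing fractional choices, the relaxed optimum would be about 19.5, but features are indivisible.
M + W: effort 11 + 12 = 23 ≤ 24, user value 11 + 3 = 14.
M + F: effort 11 + 4 = 15 ≤ 24, user value 11 + 6 = 17.
M + P: effort 11 + 11 = 22 ≤ 24, user value 11 + 3 = 14.
Best is M and F with total user value 17.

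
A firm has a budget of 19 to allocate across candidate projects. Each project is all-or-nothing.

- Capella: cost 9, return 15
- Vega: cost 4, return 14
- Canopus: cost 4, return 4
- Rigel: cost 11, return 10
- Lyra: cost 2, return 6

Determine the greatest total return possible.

39

Capella + Vega + Lyra: cost 9 + 4 + 2 = 15 ≤ 19, return 15 + 14 + 6 = 35.
Capella + Vega + Canopus: cost 9 + 4 + 4 = 17 ≤ 19, return 15 + 14 + 4 = 33.
Capella + Vega + Canopus + Lyra: cost 9 + 4 + 4 + 2 = 19 ≤ 19, return 15 + 14 + 4 + 6 = 39.
Best is Capella, Vega, Canopus, and Lyra with total return 39.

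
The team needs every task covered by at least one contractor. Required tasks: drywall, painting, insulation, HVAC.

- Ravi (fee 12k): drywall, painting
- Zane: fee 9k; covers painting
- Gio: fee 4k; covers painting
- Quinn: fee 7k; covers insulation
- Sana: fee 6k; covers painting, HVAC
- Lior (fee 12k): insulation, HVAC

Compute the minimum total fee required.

The greedy cost-per-new-task heuristic would pick Sana, Quinn, and Ravi for 25, but a cheaper cover exists.
Choose Ravi and Lior: together they cover drywall, painting, insulation, HVAC — every task.
Total fee: 12 + 12 = 24.
No cover costs less than 24.

24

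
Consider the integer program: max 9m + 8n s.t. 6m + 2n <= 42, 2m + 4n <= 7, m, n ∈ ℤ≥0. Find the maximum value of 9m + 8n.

(m,n)=(3,0): 6·3+2·0=18≤42, 2·3+4·0=6≤7, objective 27.
(m,n)=(2,0): 6·2+2·0=12≤42, 2·2+4·0=4≤7, objective 18.
No feasible integer point exceeds 27.

27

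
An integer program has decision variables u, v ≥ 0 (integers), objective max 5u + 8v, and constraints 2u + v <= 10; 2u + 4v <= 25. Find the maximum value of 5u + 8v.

50

The continuous relaxation peaks at (2.5, 5) with value 52.50; rounding to a feasible lattice point costs some objective.
(u,v)=(2,5): 2·2+1·5=9≤10, 2·2+4·5=24≤25, objective 50.
(u,v)=(3,4): 2·3+1·4=10≤10, 2·3+4·4=22≤25, objective 47.
The best lattice point is (2,5), giving 50.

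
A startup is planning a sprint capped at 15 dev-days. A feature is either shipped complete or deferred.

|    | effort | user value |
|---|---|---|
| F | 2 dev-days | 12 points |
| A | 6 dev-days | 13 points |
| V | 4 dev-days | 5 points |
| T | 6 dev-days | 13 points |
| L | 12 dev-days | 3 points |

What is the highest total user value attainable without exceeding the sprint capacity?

Take F, A, and T: effort 2 + 6 + 6 = 14 ≤ 15, user value 12 + 13 + 13 = 38.
No other feasible combination does better.

38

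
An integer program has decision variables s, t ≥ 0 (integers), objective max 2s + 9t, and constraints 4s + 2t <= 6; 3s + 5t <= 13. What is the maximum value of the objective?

18

The continuous relaxation peaks at (0, 2.6) with value 23.40; rounding to a feasible lattice point costs some objective.
(s,t)=(0,2): 4·0+2·2=4≤6, 3·0+5·2=10≤13, objective 18.
(s,t)=(1,1): 4·1+2·1=6≤6, 3·1+5·1=8≤13, objective 11.
(s,t)=(0,1): 4·0+2·1=2≤6, 3·0+5·1=5≤13, objective 9.
The best lattice point is (0,2), giving 18.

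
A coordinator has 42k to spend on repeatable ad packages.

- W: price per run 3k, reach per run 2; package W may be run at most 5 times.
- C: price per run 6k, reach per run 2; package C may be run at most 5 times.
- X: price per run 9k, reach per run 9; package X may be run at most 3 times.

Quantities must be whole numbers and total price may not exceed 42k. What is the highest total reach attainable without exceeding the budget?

X has the best ratio (9/9); taking only X gives at most 3×9 = 27 (stopped by the supply cap of 3).
Mixing does better — 5×W and 3×X: price 42 ≤ 42, reach 5·2 + 3·9 = 37.

37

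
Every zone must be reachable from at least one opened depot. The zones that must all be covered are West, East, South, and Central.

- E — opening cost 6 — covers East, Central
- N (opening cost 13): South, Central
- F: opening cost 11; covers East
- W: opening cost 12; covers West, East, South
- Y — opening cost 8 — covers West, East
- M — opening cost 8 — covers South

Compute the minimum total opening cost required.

Choose E and W: together they cover West, East, South, Central — every zone.
Total opening cost: 6 + 12 = 18.

18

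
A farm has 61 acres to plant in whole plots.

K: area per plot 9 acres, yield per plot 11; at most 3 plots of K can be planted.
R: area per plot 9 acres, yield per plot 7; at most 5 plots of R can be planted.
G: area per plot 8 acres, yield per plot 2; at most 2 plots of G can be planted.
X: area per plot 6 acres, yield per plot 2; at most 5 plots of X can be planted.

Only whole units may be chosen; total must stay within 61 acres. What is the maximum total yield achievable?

56

K has the best ratio (11/9); taking only K gives at most 3×11 = 33 (stopped by the supply cap of 3).
Mixing does better — 3×K, 3×R, and 1×X: area 60 ≤ 61, yield 3·11 + 3·7 + 1·2 = 56.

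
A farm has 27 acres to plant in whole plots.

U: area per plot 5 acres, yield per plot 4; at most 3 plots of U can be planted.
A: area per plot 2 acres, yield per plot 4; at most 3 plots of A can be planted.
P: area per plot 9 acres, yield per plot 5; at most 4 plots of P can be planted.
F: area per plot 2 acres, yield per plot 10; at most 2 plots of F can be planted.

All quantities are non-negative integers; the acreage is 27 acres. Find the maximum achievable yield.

44

F has the best ratio (10/2); taking only F gives at most 2×10 = 20 (stopped by the supply cap of 2).
Mixing does better — 3×U, 3×A, and 2×F: area 25 ≤ 27, yield 3·4 + 3·4 + 2·10 = 44.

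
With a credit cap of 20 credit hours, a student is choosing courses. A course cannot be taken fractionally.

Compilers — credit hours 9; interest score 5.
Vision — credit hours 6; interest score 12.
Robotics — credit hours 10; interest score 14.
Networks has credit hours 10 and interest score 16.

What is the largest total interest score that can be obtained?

30

Vision + Networks: credit hours 6 + 10 = 16 ≤ 20, interest score 12 + 16 = 28.
Robotics + Networks: credit hours 10 + 10 = 20 ≤ 20, interest score 14 + 16 = 30.
Best is Robotics and Networks with total interest score 30.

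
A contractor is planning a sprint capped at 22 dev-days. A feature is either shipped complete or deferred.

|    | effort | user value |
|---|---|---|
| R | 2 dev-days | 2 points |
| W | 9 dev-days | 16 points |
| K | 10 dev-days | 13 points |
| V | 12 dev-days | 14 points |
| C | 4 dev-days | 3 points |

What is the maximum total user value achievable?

31

Allowing fractional choices, the relaxed optimum would be about 32.5, but features are indivisible.
R + W + K: effort 2 + 9 + 10 = 21 ≤ 22, user value 2 + 16 + 13 = 31.
W + V: effort 9 + 12 = 21 ≤ 22, user value 16 + 14 = 30.
Best is R, W, and K with total user value 31.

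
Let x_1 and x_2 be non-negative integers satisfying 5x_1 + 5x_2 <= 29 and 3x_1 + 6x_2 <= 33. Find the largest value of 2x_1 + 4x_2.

(x_1,x_2)=(0,5) is feasible, giving 20.
(x_1,x_2)=(1,4) is feasible, giving 18.
(x_1,x_2)=(0,4) is feasible, giving 16.
Maximum is 20 at (x_1,x_2)=(0,5).

20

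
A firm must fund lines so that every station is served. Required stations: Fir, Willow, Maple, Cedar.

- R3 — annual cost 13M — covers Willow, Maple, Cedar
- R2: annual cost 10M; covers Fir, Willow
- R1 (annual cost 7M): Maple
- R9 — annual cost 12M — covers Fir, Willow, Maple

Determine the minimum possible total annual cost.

The greedy cost-per-new-station heuristic would pick R9 and R3 for 25, but a cheaper cover exists.
Choose R3 and R2: together they cover Fir, Willow, Maple, Cedar — every station.
Total annual cost: 13 + 10 = 23.
No cover costs less than 23.

23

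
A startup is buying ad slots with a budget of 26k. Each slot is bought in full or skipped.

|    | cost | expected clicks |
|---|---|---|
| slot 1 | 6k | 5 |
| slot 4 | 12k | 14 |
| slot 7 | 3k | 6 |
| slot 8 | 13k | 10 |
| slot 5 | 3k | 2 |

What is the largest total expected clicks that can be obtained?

27

Treat it as a binary knapsack problem.
slot 1 + slot 4 + slot 7 + slot 5: cost 6 + 12 + 3 + 3 = 24 ≤ 26, expected clicks 5 + 14 + 6 + 2 = 27.
slot 4 + slot 8: cost 12 + 13 = 25 ≤ 26, expected clicks 14 + 10 = 24.
slot 1 + slot 4 + slot 7: cost 6 + 12 + 3 = 21 ≤ 26, expected clicks 5 + 14 + 6 = 25.
Best is slot 1, slot 4, slot 7, and slot 5 with total expected clicks 27.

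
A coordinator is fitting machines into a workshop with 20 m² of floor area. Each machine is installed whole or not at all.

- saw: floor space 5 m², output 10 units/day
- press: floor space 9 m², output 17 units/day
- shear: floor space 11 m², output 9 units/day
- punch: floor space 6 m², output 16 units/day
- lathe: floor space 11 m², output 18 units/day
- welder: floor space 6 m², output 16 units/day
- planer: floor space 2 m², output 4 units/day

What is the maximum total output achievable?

Allowing fractional choices, the relaxed optimum would be about 47.9, but machines are indivisible.
saw + punch + welder + planer: floor space 5 + 6 + 6 + 2 = 19 ≤ 20, output 10 + 16 + 16 + 4 = 46.
saw + press + punch: floor space 5 + 9 + 6 = 20 ≤ 20, output 10 + 17 + 16 = 43.
saw + press + welder: floor space 5 + 9 + 6 = 20 ≤ 20, output 10 + 17 + 16 = 43.
Best is saw, punch, welder, and planer with total output 46.

46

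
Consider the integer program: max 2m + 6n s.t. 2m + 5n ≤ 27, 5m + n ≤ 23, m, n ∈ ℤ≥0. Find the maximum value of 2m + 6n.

(m,n)=(1,5) is feasible, giving 32.
(m,n)=(0,5) is feasible, giving 30.
(m,n)=(2,4) is feasible, giving 28.
(m,n)=(1,4) is feasible, giving 26.
Maximum is 32 at (m,n)=(1,5).

32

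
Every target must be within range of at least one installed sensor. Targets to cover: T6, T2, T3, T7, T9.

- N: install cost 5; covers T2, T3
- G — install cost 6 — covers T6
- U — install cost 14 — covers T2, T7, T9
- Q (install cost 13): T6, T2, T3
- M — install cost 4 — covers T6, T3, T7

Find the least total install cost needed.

The greedy cost-per-new-target heuristic would pick M, N, and U for 23, but a cheaper cover exists.
Choose U and M: together they cover T6, T2, T3, T7, T9 — every target.
Total install cost: 14 + 4 = 18.
No cover costs less than 18.

18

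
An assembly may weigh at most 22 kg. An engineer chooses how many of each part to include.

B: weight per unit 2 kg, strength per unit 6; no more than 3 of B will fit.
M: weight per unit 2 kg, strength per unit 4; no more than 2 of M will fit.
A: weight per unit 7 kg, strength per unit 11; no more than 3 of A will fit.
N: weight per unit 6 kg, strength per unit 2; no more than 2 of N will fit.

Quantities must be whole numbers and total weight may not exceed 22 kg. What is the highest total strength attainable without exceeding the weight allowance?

Take 3×B, 1×M, and 2×A: weight 22 ≤ 22, strength 3·6 + 1·4 + 2·11 = 44.
B has the best ratio (6/2) and is taken to its limit of 3; remaining capacity is filled optimally with the others.

44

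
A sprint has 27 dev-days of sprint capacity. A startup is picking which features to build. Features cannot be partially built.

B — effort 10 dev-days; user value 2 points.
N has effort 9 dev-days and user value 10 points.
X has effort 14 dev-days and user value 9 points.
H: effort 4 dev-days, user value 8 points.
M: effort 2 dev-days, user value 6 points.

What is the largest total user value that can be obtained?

27

Allowing fractional choices, the relaxed optimum would be about 31.7, but features are indivisible.
B + N + H + M: effort 10 + 9 + 4 + 2 = 25 ≤ 27, user value 2 + 10 + 8 + 6 = 26.
N + X + M: effort 9 + 14 + 2 = 25 ≤ 27, user value 10 + 9 + 6 = 25.
N + X + H: effort 9 + 14 + 4 = 27 ≤ 27, user value 10 + 9 + 8 = 27.
Best is N, X, and H with total user value 27.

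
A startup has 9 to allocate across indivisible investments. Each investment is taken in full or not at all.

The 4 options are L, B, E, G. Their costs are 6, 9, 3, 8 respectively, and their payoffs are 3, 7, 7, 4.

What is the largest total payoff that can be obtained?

10

This is an integer program with binary decision variables.
Allowing fractional choices, the relaxed optimum would be about 11.7, but investments are indivisible.
E: cost 3 ≤ 9, payoff 7.
L + E: cost 6 + 3 = 9 ≤ 9, payoff 3 + 7 = 10.
Best is L and E with total payoff 10.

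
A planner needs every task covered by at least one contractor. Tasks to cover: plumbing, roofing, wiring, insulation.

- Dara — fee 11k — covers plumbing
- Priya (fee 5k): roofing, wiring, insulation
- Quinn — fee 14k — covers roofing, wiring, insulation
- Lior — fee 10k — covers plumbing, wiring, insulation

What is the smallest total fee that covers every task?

Choose Priya and Lior: together they cover plumbing, roofing, wiring, insulation — every task.
Total fee: 5 + 10 = 15.

15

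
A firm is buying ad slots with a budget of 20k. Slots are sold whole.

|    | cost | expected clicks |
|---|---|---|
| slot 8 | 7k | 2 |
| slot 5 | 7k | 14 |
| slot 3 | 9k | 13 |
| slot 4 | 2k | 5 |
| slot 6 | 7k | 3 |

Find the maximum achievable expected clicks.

This is an integer program with binary decision variables.
Allowing fractional choices, the relaxed optimum would be about 32.9, but ad slots are indivisible.
slot 5 + slot 4 + slot 6: cost 7 + 2 + 7 = 16 ≤ 20, expected clicks 14 + 5 + 3 = 22.
slot 5 + slot 3 + slot 4: cost 7 + 9 + 2 = 18 ≤ 20, expected clicks 14 + 13 + 5 = 32.
slot 5 + slot 3: cost 7 + 9 = 16 ≤ 20, expected clicks 14 + 13 = 27.
Best is slot 5, slot 3, and slot 4 with total expected clicks 32.

32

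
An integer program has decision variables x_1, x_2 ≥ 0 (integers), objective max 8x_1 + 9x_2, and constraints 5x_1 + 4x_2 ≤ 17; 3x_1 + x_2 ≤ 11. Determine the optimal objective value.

36

(x_1,x_2)=(0,4): 5·0+4·4=16≤17, 3·0+1·4=4≤11, objective 36.
(x_1,x_2)=(1,3): 5·1+4·3=17≤17, 3·1+1·3=6≤11, objective 35.
(x_1,x_2)=(0,3): 5·0+4·3=12≤17, 3·0+1·3=3≤11, objective 27.
Maximum is 36 at (x_1,x_2)=(0,4).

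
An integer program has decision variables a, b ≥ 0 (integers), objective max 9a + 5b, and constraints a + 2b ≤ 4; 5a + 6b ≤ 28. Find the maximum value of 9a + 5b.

(a,b)=(4,0) is feasible, giving 36.
(a,b)=(3,0) is feasible, giving 27.
The best lattice point is (4,0), giving 36.

36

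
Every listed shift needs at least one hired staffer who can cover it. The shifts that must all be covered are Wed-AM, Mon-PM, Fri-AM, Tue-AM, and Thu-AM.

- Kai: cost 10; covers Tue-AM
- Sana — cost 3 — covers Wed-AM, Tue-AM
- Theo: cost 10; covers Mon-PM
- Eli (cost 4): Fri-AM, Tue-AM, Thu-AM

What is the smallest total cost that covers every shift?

17

Choose Sana, Theo, and Eli: together they cover Wed-AM, Mon-PM, Fri-AM, Tue-AM, Thu-AM — every shift.
Total cost: 3 + 10 + 4 = 17.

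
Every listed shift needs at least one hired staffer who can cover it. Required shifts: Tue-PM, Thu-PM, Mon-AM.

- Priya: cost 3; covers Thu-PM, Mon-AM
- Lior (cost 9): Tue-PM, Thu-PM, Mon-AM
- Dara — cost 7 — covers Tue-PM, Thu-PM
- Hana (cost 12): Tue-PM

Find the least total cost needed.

9

This is an integer covering problem.
Lior alone covers Tue-PM, Thu-PM, Mon-AM — every shift.
Total cost: 9.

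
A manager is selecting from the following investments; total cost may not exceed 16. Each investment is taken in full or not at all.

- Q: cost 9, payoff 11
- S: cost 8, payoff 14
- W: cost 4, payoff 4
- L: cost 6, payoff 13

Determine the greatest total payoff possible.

27

Q + L: cost 9 + 6 = 15 ≤ 16, payoff 11 + 13 = 24.
S + L: cost 8 + 6 = 14 ≤ 16, payoff 14 + 13 = 27.
S + W: cost 8 + 4 = 12 ≤ 16, payoff 14 + 4 = 18.
Best is S and L with total payoff 27.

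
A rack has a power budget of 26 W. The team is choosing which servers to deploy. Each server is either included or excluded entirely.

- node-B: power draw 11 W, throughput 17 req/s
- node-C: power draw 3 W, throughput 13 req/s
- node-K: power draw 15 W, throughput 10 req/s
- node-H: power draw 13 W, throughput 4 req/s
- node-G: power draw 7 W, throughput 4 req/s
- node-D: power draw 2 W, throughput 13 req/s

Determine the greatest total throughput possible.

47

Allowing fractional choices, the relaxed optimum would be about 49.7, but servers are indivisible.
node-B + node-C + node-D: power draw 11 + 3 + 2 = 16 ≤ 26, throughput 17 + 13 + 13 = 43.
node-B + node-C + node-G + node-D: power draw 11 + 3 + 7 + 2 = 23 ≤ 26, throughput 17 + 13 + 4 + 13 = 47.
Best is node-B, node-C, node-G, and node-D with total throughput 47.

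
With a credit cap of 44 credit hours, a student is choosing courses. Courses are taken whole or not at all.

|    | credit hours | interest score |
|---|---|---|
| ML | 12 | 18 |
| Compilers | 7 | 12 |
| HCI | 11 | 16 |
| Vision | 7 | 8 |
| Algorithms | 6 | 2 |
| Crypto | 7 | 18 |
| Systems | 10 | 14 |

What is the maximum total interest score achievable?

Take ML, Compilers, HCI, Vision, and Crypto: credit hours 12 + 7 + 11 + 7 + 7 = 44 ≤ 44, interest score 18 + 12 + 16 + 8 + 18 = 72.
No other feasible combination does better.

72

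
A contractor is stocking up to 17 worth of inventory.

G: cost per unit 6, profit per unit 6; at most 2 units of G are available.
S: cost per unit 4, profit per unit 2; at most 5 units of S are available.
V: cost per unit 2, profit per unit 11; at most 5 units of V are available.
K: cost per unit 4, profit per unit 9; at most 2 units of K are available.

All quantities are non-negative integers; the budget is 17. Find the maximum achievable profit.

64

V has the best ratio (11/2); taking only V gives at most 5×11 = 55 (stopped by the supply cap of 5).
Mixing does better — 5×V and 1×K: cost 14 ≤ 17, profit 5·11 + 1·9 = 64.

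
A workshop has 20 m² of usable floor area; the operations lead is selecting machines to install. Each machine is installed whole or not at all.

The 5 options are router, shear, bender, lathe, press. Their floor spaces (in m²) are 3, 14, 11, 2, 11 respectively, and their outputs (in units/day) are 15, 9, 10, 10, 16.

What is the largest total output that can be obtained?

41

Allowing fractional choices, the relaxed optimum would be about 44.6, but machines are indivisible.
router + lathe + press: floor space 3 + 2 + 11 = 16 ≤ 20, output 15 + 10 + 16 = 41.
router + bender + lathe: floor space 3 + 11 + 2 = 16 ≤ 20, output 15 + 10 + 10 = 35.
router + shear + lathe: floor space 3 + 14 + 2 = 19 ≤ 20, output 15 + 9 + 10 = 34.
Best is router, lathe, and press with total output 41.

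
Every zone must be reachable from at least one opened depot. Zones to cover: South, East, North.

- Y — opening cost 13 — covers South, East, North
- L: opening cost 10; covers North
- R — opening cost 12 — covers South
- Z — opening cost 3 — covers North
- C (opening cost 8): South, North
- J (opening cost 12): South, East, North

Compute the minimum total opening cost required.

The greedy cost-per-new-zone heuristic would pick Z and J for 15, but a cheaper cover exists.
J alone covers South, East, North — every zone.
Total opening cost: 12.
No cover costs less than 12.

12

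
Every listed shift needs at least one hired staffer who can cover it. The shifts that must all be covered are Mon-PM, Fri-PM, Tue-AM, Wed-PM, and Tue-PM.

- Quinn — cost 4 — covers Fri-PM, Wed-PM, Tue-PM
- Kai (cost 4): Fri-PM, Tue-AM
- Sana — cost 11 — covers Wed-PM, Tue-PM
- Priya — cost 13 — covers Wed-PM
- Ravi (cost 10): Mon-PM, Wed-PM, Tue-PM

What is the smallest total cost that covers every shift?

14

The greedy cost-per-new-shift heuristic would pick Quinn, Kai, and Ravi for 18, but a cheaper cover exists.
Choose Kai and Ravi: together they cover Mon-PM, Fri-PM, Tue-AM, Wed-PM, Tue-PM — every shift.
Total cost: 4 + 10 = 14.
No cover costs less than 14.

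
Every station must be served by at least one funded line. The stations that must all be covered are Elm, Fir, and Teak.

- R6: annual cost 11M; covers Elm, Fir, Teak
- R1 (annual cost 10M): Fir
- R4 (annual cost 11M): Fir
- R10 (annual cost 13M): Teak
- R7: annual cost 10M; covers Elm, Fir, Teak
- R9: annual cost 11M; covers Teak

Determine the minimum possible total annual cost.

This is an integer covering problem.
R7 alone covers Elm, Fir, Teak — every station.
Total annual cost: 10.

10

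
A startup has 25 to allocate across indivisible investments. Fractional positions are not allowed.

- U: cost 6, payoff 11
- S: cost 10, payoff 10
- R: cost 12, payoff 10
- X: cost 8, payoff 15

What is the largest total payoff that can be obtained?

This is an integer program with binary decision variables.
Allowing fractional choices, the relaxed optimum would be about 36.8, but investments are indivisible.
U + X: cost 6 + 8 = 14 ≤ 25, payoff 11 + 15 = 26.
U + S + X: cost 6 + 10 + 8 = 24 ≤ 25, payoff 11 + 10 + 15 = 36.
S + X: cost 10 + 8 = 18 ≤ 25, payoff 10 + 15 = 25.
Best is U, S, and X with total payoff 36.

36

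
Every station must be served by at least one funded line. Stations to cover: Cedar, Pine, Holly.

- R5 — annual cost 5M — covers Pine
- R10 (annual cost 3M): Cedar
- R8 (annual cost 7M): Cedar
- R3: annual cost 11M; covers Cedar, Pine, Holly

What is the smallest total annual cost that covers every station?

11

This is an integer covering problem.
The greedy cost-per-new-station heuristic would pick R10, R5, and R3 for 19, but a cheaper cover exists.
R3 alone covers Cedar, Pine, Holly — every station.
Total annual cost: 11.
No cover costs less than 11.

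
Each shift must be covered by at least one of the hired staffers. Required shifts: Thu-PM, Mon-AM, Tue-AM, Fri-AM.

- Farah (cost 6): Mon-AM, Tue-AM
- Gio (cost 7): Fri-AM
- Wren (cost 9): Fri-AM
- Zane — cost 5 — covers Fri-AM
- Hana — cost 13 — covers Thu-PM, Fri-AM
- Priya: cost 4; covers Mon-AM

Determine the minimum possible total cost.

The greedy cost-per-new-shift heuristic would pick Farah, Zane, and Hana for 24, but a cheaper cover exists.
Choose Farah and Hana: together they cover Thu-PM, Mon-AM, Tue-AM, Fri-AM — every shift.
Total cost: 6 + 13 = 19.
No cover costs less than 19.

19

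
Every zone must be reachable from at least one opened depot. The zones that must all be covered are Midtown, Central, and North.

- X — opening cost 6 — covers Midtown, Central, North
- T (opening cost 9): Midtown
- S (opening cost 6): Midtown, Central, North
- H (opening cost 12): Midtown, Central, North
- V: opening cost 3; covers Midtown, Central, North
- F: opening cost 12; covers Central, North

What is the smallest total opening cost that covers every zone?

V alone covers Midtown, Central, North — every zone.
Total opening cost: 3.
No cover costs less than 3.

3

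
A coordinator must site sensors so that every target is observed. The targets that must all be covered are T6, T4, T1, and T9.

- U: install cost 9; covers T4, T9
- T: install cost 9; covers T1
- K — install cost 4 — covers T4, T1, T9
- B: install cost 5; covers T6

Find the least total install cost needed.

9

Choose K and B: together they cover T6, T4, T1, T9 — every target.
Total install cost: 4 + 5 = 9.
No cover costs less than 9.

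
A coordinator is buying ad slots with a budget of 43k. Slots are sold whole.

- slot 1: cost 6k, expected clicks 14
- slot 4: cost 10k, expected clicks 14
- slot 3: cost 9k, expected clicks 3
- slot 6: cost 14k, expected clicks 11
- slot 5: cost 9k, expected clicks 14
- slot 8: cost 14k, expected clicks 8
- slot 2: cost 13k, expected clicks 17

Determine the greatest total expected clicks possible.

This is an integer program with binary decision variables.
Allowing fractional choices, the relaxed optimum would be about 62.9, but ad slots are indivisible.
slot 1 + slot 4 + slot 6 + slot 2: cost 6 + 10 + 14 + 13 = 43 ≤ 43, expected clicks 14 + 14 + 11 + 17 = 56.
slot 1 + slot 4 + slot 5 + slot 2: cost 6 + 10 + 9 + 13 = 38 ≤ 43, expected clicks 14 + 14 + 14 + 17 = 59.
slot 1 + slot 6 + slot 5 + slot 2: cost 6 + 14 + 9 + 13 = 42 ≤ 43, expected clicks 14 + 11 + 14 + 17 = 56.
Best is slot 1, slot 4, slot 5, and slot 2 with total expected clicks 59.

59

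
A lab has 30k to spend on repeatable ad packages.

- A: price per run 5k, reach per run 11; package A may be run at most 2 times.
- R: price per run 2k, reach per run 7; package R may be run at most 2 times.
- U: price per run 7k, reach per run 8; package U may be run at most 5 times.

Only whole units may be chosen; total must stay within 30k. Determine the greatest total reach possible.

52

2×A, 2×R, and 2×U: price 28 ≤ 30, reach 2·11 + 2·7 + 2·8 = 52.
1×A, 2×R, and 3×U: price 30 ≤ 30, reach 1·11 + 2·7 + 3·8 = 49.
Best is 52.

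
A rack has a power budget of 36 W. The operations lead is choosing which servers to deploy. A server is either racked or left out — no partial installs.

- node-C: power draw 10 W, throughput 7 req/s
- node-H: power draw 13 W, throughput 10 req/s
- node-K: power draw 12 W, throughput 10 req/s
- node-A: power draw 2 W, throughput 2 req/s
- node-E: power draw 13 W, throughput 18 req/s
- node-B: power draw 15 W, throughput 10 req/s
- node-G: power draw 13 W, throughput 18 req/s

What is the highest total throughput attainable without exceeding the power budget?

node-A + node-E + node-G: power draw 2 + 13 + 13 = 28 ≤ 36, throughput 2 + 18 + 18 = 38.
node-C + node-E + node-G: power draw 10 + 13 + 13 = 36 ≤ 36, throughput 7 + 18 + 18 = 43.
Best is node-C, node-E, and node-G with total throughput 43.

43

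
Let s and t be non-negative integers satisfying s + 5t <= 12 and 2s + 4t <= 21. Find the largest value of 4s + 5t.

40

(s,t)=(10,0) is feasible, giving 40.
(s,t)=(9,0) is feasible, giving 36.
Maximum is 40 at (s,t)=(10,0).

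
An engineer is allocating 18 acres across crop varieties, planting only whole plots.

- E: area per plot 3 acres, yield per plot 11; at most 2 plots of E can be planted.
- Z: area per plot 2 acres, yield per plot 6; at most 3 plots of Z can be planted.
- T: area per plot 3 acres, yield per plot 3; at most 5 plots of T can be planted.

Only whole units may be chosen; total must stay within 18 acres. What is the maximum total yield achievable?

46

2×E, 3×Z, and 1×T: area 15 ≤ 18, yield 2·11 + 3·6 + 1·3 = 43.
2×E, 3×Z, and 2×T: area 18 ≤ 18, yield 2·11 + 3·6 + 2·3 = 46.
Best is 46.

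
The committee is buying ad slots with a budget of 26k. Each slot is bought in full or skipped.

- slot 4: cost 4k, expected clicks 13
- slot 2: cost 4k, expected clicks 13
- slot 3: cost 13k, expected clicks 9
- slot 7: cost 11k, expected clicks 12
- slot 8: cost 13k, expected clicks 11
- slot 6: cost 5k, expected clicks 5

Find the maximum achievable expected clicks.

This is an integer program with binary decision variables.
Allowing fractional choices, the relaxed optimum would be about 44.7, but ad slots are indivisible.
slot 4 + slot 2 + slot 8 + slot 6: cost 4 + 4 + 13 + 5 = 26 ≤ 26, expected clicks 13 + 13 + 11 + 5 = 42.
slot 4 + slot 2 + slot 7 + slot 6: cost 4 + 4 + 11 + 5 = 24 ≤ 26, expected clicks 13 + 13 + 12 + 5 = 43.
slot 4 + slot 2 + slot 3 + slot 6: cost 4 + 4 + 13 + 5 = 26 ≤ 26, expected clicks 13 + 13 + 9 + 5 = 40.
Best is slot 4, slot 2, slot 7, and slot 6 with total expected clicks 43.

43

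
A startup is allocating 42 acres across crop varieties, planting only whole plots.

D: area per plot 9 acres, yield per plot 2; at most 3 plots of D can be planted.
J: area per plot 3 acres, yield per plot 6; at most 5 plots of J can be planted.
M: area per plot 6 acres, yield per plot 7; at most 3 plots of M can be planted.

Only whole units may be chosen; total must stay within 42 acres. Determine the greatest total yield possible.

53

Take 1×D, 5×J, and 3×M: area 42 ≤ 42, yield 1·2 + 5·6 + 3·7 = 53.
J has the best ratio (6/3) and is taken to its limit of 5; remaining capacity is filled optimally with the others.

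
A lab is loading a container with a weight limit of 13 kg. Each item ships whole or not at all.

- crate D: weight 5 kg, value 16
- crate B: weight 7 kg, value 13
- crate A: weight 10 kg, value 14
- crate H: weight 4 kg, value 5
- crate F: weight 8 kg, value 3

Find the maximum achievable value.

29

This is an integer program with binary decision variables.
crate D + crate H: weight 5 + 4 = 9 ≤ 13, value 16 + 5 = 21.
crate D + crate B: weight 5 + 7 = 12 ≤ 13, value 16 + 13 = 29.
crate D + crate F: weight 5 + 8 = 13 ≤ 13, value 16 + 3 = 19.
Best is crate D and crate B with total value 29.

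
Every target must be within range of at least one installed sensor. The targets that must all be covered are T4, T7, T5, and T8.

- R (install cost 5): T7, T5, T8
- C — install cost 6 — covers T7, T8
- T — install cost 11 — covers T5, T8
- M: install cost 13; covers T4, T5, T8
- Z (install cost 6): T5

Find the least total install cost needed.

18

Choose R and M: together they cover T4, T7, T5, T8 — every target.
Total install cost: 5 + 13 = 18.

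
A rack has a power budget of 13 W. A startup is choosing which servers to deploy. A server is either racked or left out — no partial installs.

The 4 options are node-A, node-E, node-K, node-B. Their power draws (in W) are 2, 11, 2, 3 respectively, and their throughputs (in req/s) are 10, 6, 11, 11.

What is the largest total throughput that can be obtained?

32

Take node-A, node-K, and node-B: power draw 2 + 2 + 3 = 7 ≤ 13, throughput 10 + 11 + 11 = 32.
No other feasible combination does better.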